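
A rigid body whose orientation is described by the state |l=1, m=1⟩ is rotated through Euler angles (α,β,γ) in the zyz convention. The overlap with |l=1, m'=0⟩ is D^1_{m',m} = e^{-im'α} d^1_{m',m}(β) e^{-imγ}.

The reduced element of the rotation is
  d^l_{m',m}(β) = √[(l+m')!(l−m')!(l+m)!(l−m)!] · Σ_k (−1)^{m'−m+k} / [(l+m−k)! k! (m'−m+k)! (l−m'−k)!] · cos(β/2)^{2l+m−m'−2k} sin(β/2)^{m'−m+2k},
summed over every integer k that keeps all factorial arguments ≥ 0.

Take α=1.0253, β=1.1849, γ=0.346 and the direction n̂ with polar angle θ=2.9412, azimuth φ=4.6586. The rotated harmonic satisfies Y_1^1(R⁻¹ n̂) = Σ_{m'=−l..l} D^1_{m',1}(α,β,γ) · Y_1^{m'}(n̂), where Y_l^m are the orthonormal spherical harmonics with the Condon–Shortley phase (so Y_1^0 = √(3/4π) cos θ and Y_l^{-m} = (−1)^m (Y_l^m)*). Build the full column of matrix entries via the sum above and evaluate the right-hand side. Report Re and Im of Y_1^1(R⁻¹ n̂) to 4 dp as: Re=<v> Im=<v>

Need the full column D^1_{m',1} for m'=−1..1 at α=1.0253, β=1.1849, γ=0.3460.
cos(β/2)=0.829575, sin(β/2)=0.558395
d^1_{-1,1}: single k=2 term ⇒ +0.311805;  D = +0.242588+0.195891i
d^1_{0,1}: single k=1 term ⇒ +0.655107;  D = +0.616283-0.222171i
d^1_{1,1}: single k=0 term ⇒ +0.688195;  D = +0.136383-0.674546i
Y_1^{m'}(θ=2.9412,φ=4.6586) and Σ D·Y over m':
  (+0.2426+0.1959i)·(-0.0037+0.0687i)  (+0.6163-0.2222i)·(-0.4788+0.0000i)  (+0.1364-0.6745i)·(+0.0037+0.0687i)
Y_1^1(R⁻¹ n̂) = -0.262614+0.129188i

Re=-0.2626 Im=0.1292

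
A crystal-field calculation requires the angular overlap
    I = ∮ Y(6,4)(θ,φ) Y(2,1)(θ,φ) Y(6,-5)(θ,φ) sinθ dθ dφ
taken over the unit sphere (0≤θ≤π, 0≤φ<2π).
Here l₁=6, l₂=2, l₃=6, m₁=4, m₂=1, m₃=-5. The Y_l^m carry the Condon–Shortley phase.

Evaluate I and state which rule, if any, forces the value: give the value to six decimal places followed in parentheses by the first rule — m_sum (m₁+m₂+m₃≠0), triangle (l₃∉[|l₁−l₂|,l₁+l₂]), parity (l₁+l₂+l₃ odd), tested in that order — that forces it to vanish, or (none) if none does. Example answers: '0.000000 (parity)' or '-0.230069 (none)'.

-0.197649 (none)

Checks pass: Σm=0; 14 even; l₃=6∈[4,8].
(2·6+1)(2·2+1)(2·6+1) = 845
Δ: 2! 10! 2! / 15! → 1/90090
sum: t=0:+1/69120 t=1:−1/14400 t=2:+1/69120 = -7/172800
3j²(6 2 6; 0 0 0) = Δ·Π!·Σ² = 14/715  (sign -1)
sum: t=1:−1/725760 t=2:+1/7257600 = -1/806400
3j²(6 2 6; 4 1 -5) = Δ·Π!·Σ² = 27/910  (sign +1)
combine: 4πI² = 845·14/715·27/910 = 27/55
take √, sign -1: I = -0.19764945
No selection rule forces the value: the integral is nonzero (none).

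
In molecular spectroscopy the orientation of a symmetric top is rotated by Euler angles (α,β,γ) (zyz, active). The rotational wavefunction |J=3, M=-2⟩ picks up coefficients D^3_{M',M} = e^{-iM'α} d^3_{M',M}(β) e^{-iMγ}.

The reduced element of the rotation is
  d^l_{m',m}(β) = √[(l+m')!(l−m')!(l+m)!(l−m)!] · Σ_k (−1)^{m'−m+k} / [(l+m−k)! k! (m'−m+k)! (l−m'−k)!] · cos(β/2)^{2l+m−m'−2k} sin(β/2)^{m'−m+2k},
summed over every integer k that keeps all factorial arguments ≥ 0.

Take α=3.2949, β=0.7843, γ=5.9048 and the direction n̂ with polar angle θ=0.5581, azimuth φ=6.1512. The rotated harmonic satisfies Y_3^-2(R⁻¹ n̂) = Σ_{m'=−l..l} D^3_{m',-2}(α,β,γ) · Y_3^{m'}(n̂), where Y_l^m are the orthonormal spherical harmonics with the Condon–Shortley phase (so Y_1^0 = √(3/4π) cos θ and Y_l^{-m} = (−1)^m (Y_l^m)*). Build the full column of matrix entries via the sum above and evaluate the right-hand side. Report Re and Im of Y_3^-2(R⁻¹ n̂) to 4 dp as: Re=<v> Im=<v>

Need the full column D^3_{m',-2} for m'=−3..3 at α=3.2949, β=0.7843, γ=5.9048.
cos(β/2)=0.924090, sin(β/2)=0.382176
d^3_{-3,-2}: single k=1 term ⇒ +0.630826;  D = -0.603235+0.184522i
d^3_{-2,-2}: k∈[0..1] ⇒ +0.622708 -0.532541 = +0.090167;  D = +0.081184-0.039232i
d^3_{-1,-2}: k∈[0..1] ⇒ -0.814392 +0.278588 = -0.535804;  D = +0.441168-0.304068i
d^3_{0,-2}: k∈[0..1] ⇒ +0.583370 -0.099780 = +0.483590;  D = +0.351597-0.332022i
d^3_{1,-2}: k∈[0..1] ⇒ -0.278588 +0.023825 = -0.254763;  D = +0.156344-0.201149i
d^3_{2,-2}: k∈[0..1] ⇒ +0.091086 -0.003116 = +0.087970;  D = +0.042746-0.076886i
d^3_{3,-2}: single k=0 term ⇒ -0.018455;  D = +0.006399-0.017310i
Y_3^{m'}(θ=0.5581,φ=6.1512) and Σ D·Y over m':
  (-0.6032+0.1845i)·(+0.0572+0.0239i)  (+0.0812-0.0392i)·(+0.2347+0.0634i)  (+0.4412-0.3041i)·(+0.4407+0.0585i)  (+0.3516-0.3320i)·(+0.1892+0.0000i)  (+0.1563-0.2011i)·(-0.4407+0.0585i)  (+0.0427-0.0769i)·(+0.2347-0.0634i)  (+0.0064-0.0173i)·(-0.0572+0.0239i)
Y_3^-2(R⁻¹ n̂) = +0.209469-0.100764i

Re=0.2095 Im=-0.1008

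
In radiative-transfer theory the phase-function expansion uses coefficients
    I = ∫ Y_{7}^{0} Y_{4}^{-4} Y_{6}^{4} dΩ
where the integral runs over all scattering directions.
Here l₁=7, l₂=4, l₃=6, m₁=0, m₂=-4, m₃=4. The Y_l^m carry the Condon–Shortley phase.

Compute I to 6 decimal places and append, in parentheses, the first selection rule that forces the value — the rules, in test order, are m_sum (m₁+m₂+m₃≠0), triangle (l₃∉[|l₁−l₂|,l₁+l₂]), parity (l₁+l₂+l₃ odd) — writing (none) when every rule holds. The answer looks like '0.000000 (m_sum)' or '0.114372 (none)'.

0.000000 (parity)

L=17 odd ⇒ parity kills the (l;000) factor ⇒ I = 0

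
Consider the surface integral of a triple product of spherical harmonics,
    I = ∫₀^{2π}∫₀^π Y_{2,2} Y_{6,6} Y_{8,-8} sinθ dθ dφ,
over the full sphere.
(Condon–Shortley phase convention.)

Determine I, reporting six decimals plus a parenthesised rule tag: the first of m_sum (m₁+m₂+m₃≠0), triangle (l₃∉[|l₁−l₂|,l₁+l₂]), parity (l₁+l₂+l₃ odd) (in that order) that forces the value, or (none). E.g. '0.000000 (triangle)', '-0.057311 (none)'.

0.362034 (none)

Rules hold: Σm=0, L=16 even, 4≤8≤8.
N = 5·13·17 = 1105
Δ = 0!·4!·12!/17! = 1/30940
Racah Σ t=0..0: t=0:+1/2073600 = 1/2073600
⇒ 3j(2 6 8; 0 0 0)² = 28/1105, sgn +1
Racah Σ t=0..0: t=0:+1/11496038400 = 1/11496038400
⇒ 3j(2 6 8; 2 6 -8)² = 1/17, sgn +1
4πI² = N·(3j₀)²·(3jₘ)² = 28/17
I = +1·√(1.64706/4π) = 0.36203422
No selection rule forces the value: the integral is nonzero (none).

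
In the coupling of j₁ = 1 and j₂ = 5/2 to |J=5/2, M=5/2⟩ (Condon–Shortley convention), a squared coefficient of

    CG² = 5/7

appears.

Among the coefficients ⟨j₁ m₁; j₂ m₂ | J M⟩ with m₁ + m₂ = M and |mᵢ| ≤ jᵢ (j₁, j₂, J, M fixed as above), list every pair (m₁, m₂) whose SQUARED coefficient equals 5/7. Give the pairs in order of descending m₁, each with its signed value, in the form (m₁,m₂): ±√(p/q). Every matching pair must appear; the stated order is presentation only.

Admissible pairs with m₁+m₂ = M = 5/2: (0,5/2), (1,3/2)
  (m₁,m₂)=(1,3/2): CG² = 2/7, CG = +√(2/7)
  (m₁,m₂)=(0,5/2): CG² = 5/7, CG = −√(5/7)   ← matches the target
Pairs with CG² = 5/7: (0,5/2): −√(5/7)

(0,5/2): −√(5/7)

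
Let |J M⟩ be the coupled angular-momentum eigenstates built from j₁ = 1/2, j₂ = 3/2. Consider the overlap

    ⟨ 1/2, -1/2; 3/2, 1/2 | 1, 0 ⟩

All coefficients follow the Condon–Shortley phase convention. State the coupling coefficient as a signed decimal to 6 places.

−√(1/2) ≈ -0.707107

triangle: 1!*0!*2!/4! = 2/24
(j±m)!: 0!*1!*2!*1!*1!*1! = 2
prefactor² = (2J+1)*Δ*N² = 1/2
  k=1: −1/(1!*0!*0!*1!*0!*1!) = -1
Σ = -1  ⇒  CG² = 1/2*(-1)² = 1/2
CG = −√(1/2) = -0.707107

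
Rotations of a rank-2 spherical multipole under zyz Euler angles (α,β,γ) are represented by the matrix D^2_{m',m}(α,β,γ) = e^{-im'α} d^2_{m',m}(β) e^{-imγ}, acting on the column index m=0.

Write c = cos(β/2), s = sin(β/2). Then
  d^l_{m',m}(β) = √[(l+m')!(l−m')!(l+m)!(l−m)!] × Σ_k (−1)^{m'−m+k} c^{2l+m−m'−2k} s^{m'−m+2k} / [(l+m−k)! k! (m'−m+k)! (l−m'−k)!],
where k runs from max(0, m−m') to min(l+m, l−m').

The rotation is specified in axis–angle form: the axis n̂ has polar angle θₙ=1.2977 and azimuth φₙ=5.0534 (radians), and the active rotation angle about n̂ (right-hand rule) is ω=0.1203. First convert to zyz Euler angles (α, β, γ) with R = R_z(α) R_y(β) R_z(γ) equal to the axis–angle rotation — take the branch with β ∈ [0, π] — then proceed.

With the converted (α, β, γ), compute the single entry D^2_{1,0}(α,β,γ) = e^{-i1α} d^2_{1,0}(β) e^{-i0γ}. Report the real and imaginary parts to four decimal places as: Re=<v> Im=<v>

Re=0.1317 Im=-0.0492

Axis–angle → zyz. n̂ = (sinθₙcosφₙ, sinθₙsinφₙ, cosθₙ) = (+0.322046, -0.907491, +0.269714), ω = 0.1203.
R = I cosω + sinω [n̂]ₓ + (1−cosω) n̂n̂ᵀ gives
  R = [+0.993522, -0.034481, -0.108280; +0.030256, +0.998725, -0.040418; +0.109536, +0.036880, +0.993298]
β = atan2(√(R₁₃²+R₂₃²), R₃₃) = 0.115837; α = atan2(R₂₃, R₁₃) mod 2π = 3.498845; γ = atan2(R₃₂, −R₃₁) mod 2π = 2.816823
Split into d^2_{1,0}(β=0.1158) × two z-phases.
c=cos(0.115837/2)=0.998323, s=sin(0.115837/2)=0.057886; N=√[6·1·2·2]=4.898979
k∈{0,1} keeps every argument non-negative
  k=0: (−1)^1·4.8990/(2)·0.9983^3·0.0579^1 = -0.141079
  k=1: (−1)^2·4.8990/(2)·0.9983^1·0.0579^3 = +0.000474
d^2_{1,0}(0.1158) = -0.141079 +0.000474 = -0.140605
D = (-0.936861+0.349702i)·(-0.140605)·(+1.000000+0.000000i) = +0.131727-0.049170i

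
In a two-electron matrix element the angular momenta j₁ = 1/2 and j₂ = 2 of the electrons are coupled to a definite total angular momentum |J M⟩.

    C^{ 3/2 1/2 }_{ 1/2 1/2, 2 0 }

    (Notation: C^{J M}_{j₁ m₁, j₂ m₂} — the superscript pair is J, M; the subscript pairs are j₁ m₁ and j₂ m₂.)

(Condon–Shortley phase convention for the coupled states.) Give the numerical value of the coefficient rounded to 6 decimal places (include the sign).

+√(2/5) ≈ +0.632456

j₁+j₂−J=1  J+j₁−j₂=0  J−j₁+j₂=3  j₁+j₂+J+1=5
(j₁±m₁, j₂±m₂, J±M) = (1,0,2,2,2,1)
P² = 8/5
sum k=0..0:
  [0] +1/2 = 1/2
S = 1/2
C² = P²·S² = 2/5 ; C = +0.632456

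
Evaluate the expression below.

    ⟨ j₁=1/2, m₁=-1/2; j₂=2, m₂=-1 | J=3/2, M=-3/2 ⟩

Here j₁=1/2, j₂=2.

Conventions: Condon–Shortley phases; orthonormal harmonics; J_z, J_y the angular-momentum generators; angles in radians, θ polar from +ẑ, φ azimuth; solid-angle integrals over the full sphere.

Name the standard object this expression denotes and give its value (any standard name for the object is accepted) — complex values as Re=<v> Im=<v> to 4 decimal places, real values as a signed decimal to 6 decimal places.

Clebsch–Gordan coefficient, −√(1/5) ≈ -0.447214

This is a Clebsch–Gordan (vector-coupling) coefficient.
√[4·1!0!3!/5! · 0!1!1!3!0!3!] = √(36/5)
  +(−1)^1/∏(1,0,0,0,0,3)! = -1/6  (running -1/6)
⟨..|..⟩ = √(36/5)·(-1/6) = -0.447214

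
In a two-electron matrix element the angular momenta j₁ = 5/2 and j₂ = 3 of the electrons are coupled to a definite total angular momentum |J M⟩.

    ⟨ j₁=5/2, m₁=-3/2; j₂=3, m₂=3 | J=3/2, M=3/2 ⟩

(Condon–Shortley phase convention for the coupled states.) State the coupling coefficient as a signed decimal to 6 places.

+0.462910  (= +√(3/14))

√[4·4!1!2!/8! · 1!4!6!0!3!0!] = √(3456/7)
  +(−1)^4/∏(4,0,0,2,1,0)! = 1/48  (running 1/48)
⟨..|..⟩ = √(3456/7)·(1/48) = +0.462910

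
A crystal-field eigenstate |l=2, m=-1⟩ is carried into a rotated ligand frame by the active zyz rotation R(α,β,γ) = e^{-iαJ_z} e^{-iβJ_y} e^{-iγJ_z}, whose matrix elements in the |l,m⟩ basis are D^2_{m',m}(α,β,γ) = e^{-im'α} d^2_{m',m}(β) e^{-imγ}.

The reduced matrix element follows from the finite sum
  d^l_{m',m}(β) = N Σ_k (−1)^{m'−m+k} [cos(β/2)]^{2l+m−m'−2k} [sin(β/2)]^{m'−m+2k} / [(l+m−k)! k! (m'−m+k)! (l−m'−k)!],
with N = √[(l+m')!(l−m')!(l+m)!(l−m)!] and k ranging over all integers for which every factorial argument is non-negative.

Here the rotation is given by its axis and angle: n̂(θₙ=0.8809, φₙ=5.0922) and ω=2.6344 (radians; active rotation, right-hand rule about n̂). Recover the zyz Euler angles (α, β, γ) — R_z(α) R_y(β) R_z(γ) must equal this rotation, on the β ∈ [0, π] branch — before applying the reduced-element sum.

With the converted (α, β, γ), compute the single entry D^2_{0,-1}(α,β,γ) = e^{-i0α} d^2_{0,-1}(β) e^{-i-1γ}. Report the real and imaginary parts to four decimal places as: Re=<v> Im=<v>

Re=-0.0970 Im=-0.1007

Axis–angle → zyz. n̂ = (sinθₙcosφₙ, sinθₙsinφₙ, cosθₙ) = (+0.285960, -0.716344, +0.636457), ω = 2.6344.
R = I cosω + sinω [n̂]ₓ + (1−cosω) n̂n̂ᵀ gives
  R = [-0.720860, -0.693047, -0.006856; -0.074761, +0.087587, -0.993348; +0.689037, -0.715552, -0.114951]
β = atan2(√(R₁₃²+R₂₃²), R₃₃) = 1.686002; α = atan2(R₂₃, R₁₃) mod 2π = 4.705488; γ = atan2(R₃₂, −R₃₁) mod 2π = 3.945865
D^2_{0,-1}(4.7055,1.6860,3.9459) = e^{-i·0·4.7055}·d^2_{0,-1}(1.6860)·e^{-i·-1·3.9459}. Compute d first:
With c≡cos(β/2)=0.665225 and s≡sin(β/2)=0.746643, N=[2·2·1·6]^{1/2}=4.898979
Admissible k: 0..1 (factorial args all ≥0)
  k=0: (−1)^1·4.8990/(2)·0.6652^3·0.7466^1 = -0.538387
  k=1: (−1)^2·4.8990/(2)·0.6652^1·0.7466^3 = +0.678239
d^2_{0,-1}(1.6860) = -0.538387 +0.678239 = +0.139852
D = (+1.000000+0.000000i)·(+0.139852)·(-0.693635-0.720326i) = -0.097006-0.100739i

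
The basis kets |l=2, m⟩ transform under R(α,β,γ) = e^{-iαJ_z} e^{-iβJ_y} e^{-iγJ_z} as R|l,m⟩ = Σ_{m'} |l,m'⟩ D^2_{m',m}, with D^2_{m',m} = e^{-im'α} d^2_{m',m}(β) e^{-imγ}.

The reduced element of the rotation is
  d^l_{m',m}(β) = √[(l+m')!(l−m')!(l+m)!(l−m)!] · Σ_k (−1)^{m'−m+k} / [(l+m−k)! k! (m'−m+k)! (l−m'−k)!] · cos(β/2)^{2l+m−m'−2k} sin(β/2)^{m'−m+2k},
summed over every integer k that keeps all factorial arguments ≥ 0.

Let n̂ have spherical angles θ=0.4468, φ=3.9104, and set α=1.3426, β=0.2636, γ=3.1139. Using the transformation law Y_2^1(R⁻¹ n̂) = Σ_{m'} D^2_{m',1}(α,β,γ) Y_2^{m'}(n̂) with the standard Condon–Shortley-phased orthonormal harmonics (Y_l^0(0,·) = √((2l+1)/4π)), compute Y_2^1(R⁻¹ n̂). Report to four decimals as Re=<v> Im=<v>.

Re=-0.3547 Im=0.1309

Need the full column D^2_{m',1} for m'=−2..2 at α=1.3426, β=0.2636, γ=3.1139.
cos(β/2)=0.991327, sin(β/2)=0.131419
d^2_{-2,1}: single k=3 term ⇒ +0.004500;  D = +0.004093-0.001871i
d^2_{-1,1}: k∈[2..3] ⇒ +0.050918 -0.000298 = +0.050620;  D = -0.010082-0.049605i
d^2_{0,1}: k∈[1..2] ⇒ +0.313605 -0.005511 = +0.308094;  D = -0.307976-0.008531i
d^2_{1,1}: k∈[0..1] ⇒ +0.965757 -0.050918 = +0.914839;  D = -0.231551+0.885050i
d^2_{2,1}: single k=0 term ⇒ -0.256058;  D = -0.226637-0.119169i
Y_2^{m'}(θ=0.4468,φ=3.9104) and Σ D·Y over m':
  (+0.0041-0.0019i)·(+0.0024-0.0721i)  (-0.0101-0.0496i)·(-0.2164+0.2093i)  (-0.3080-0.0085i)·(+0.4541+0.0000i)  (-0.2316+0.8851i)·(+0.2164+0.2093i)  (-0.2266-0.1192i)·(+0.0024+0.0721i)
Y_2^1(R⁻¹ n̂) = -0.354722+0.130860i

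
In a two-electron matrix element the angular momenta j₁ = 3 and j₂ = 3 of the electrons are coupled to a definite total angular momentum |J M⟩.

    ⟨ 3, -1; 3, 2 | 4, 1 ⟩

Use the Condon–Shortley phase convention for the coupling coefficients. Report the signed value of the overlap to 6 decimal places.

√[9·2!4!4!/11! · 2!4!5!1!5!3!] = √(82944/77)
  +(−1)^1/∏(1,1,3,4,1,0)! = -1/144  (running -1/144)
  +(−1)^2/∏(2,0,2,3,2,1)! = 1/48  (running 1/72)
⟨..|..⟩ = √(82944/77)·(1/72) = +0.455842

+√(16/77) = +0.455842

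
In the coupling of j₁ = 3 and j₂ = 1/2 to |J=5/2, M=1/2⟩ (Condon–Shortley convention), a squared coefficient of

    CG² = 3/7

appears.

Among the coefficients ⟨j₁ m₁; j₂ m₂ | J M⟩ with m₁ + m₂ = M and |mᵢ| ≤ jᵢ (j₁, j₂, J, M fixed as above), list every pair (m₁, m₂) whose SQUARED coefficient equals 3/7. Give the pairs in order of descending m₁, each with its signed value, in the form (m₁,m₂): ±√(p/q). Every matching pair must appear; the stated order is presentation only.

(0,1/2): −√(3/7)

Admissible pairs with m₁+m₂ = M = 1/2: (0,1/2), (1,-1/2)
  (m₁,m₂)=(1,-1/2): CG² = 4/7, CG = +√(4/7)
  (m₁,m₂)=(0,1/2): CG² = 3/7, CG = −√(3/7)   ← matches the target
Pairs with CG² = 3/7: (0,1/2): −√(3/7)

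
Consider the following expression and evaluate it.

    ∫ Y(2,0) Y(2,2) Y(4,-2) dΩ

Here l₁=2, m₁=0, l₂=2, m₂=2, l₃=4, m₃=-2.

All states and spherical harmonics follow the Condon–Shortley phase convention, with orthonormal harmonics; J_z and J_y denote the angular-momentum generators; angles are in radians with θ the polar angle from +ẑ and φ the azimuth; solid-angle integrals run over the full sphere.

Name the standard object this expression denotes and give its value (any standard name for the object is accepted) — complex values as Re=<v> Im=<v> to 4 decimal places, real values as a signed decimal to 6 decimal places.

This is a Gaunt coefficient — the integral of a triple product of spherical harmonics over the sphere.
m-sum 0 ✓  L=8 even ✓  0≤4≤4 ✓
Π(2lᵢ+1) = 5×5×9 = 225
triangle coeff Δ(2,2,4) = 1/630
Σ_t [0,0]: t=0:+1/16 = 1/16
(3j)²=2/35 [(2 2 4; 0 0 0)], sign=+1
Σ_t [0,0]: t=0:+1/96 = 1/96
(3j)²=1/42 [(2 2 4; 0 2 -2)], sign=+1
⇒ 4πI² = 15/49
I = (+1)√(15/49/(4π)) = 0.15607835

Gaunt coefficient, +0.156078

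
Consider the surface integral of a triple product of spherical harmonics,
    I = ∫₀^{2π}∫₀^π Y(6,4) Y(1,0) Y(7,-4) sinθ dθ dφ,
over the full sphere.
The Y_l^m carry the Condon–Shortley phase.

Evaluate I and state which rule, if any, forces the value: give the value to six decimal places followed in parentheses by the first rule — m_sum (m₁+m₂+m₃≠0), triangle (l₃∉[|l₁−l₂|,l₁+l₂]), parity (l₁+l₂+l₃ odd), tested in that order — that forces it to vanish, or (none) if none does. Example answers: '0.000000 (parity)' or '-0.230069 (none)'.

m-sum 0 ✓  L=14 even ✓  5≤7≤7 ✓
Π(2lᵢ+1) = 13×3×15 = 585
triangle coeff Δ(6,1,7) = 1/1365
Σ_t [0,0]: t=0:+1/518400 = 1/518400
(3j)²=7/195 [(6 1 7; 0 0 0)], sign=-1
Σ_t [0,0]: t=0:+1/7257600 = 1/7257600
(3j)²=11/455 [(6 1 7; 4 0 -4)], sign=-1
⇒ 4πI² = 33/65
I = (+1)√(33/65/(4π)) = 0.20099968
No selection rule forces the value: the integral is nonzero (none).

0.201000 (none)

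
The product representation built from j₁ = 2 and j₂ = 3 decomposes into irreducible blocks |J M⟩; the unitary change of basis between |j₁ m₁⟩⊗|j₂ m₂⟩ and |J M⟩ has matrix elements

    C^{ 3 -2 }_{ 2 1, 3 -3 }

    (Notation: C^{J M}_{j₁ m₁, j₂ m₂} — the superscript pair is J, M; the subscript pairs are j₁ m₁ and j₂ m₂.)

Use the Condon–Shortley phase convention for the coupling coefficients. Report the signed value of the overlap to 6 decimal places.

+0.645497  (= +√(5/12))

triangle: 2!×2!×4!/9! = 96/362880
(j±m)!: 3!×1!×0!×6!×1!×5! = 518400
prefactor² = (2J+1)×Δ×N² = 960
  k=0: +1/(0!×2!×1!×0!×1!×4!) = 1/48
Σ = 1/48  ⇒  CG² = 960×(1/48)² = 5/12
CG = +√(5/12) = +0.645497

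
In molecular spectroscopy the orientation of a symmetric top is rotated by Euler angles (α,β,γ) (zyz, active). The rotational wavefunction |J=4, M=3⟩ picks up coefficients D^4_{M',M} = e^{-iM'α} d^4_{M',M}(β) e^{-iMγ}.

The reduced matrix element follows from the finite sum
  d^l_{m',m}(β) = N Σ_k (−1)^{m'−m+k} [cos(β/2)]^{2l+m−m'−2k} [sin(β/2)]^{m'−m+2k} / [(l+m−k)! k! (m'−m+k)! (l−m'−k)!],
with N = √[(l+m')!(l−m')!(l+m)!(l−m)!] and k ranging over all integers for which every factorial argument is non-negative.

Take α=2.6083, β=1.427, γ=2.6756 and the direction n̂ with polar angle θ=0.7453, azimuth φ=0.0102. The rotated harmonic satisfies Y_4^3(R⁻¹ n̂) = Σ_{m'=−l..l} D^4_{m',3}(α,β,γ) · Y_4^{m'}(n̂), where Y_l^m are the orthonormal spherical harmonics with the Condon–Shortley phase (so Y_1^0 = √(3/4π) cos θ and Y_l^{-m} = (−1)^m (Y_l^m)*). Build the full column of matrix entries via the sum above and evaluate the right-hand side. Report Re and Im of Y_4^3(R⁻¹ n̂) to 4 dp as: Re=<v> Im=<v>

Re=-0.3513 Im=0.2004

Need the full column D^4_{m',3} for m'=−4..4 at α=2.6083, β=1.4270, γ=2.6756.
cos(β/2)=0.756076, sin(β/2)=0.654484
d^4_{-4,3}: single k=7 term ⇒ +0.110003;  D = -0.081589+0.073782i
d^4_{-3,3}: k∈[6..7] ⇒ +0.314502 -0.033666 = +0.280836;  D = +0.275131-0.056316i
d^4_{-2,3}: k∈[5..6] ⇒ +0.582608 -0.145520 = +0.437088;  D = -0.413306-0.142211i
d^4_{-1,3}: k∈[4..5] ⇒ +0.793189 -0.356611 = +0.436577;  D = +0.283286+0.332188i
d^4_{0,3}: k∈[3..4] ⇒ +0.819574 -0.614123 = +0.205451;  D = -0.035329-0.202390i
d^4_{1,3}: k∈[2..3] ⇒ +0.635127 -0.793189 = -0.158062;  D = +0.055751-0.147903i
d^4_{2,3}: k∈[1..2] ⇒ +0.345876 -0.777516 = -0.431640;  D = -0.336436+0.270414i
d^4_{3,3}: k∈[0..1] ⇒ +0.106788 -0.560129 = -0.453341;  D = +0.448666-0.064938i
d^4_{4,3}: single k=0 term ⇒ -0.261458;  D = -0.241869-0.099296i
Y_4^{m'}(θ=0.7453,φ=0.0102) and Σ D·Y over m':
  (-0.0816+0.0738i)·(+0.0935-0.0038i)  (+0.2751-0.0563i)·(+0.2868-0.0088i)  (-0.4133-0.1422i)·(+0.4277-0.0087i)  (+0.2833+0.3322i)·(+0.1840-0.0019i)  (-0.0353-0.2024i)·(-0.3167+0.0000i)  (+0.0558-0.1479i)·(-0.1840-0.0019i)  (-0.3364+0.2704i)·(+0.4277+0.0087i)  (+0.4487-0.0649i)·(-0.2868-0.0088i)  (-0.2419-0.0993i)·(+0.0935+0.0038i)
Y_4^3(R⁻¹ n̂) = -0.351300+0.200413i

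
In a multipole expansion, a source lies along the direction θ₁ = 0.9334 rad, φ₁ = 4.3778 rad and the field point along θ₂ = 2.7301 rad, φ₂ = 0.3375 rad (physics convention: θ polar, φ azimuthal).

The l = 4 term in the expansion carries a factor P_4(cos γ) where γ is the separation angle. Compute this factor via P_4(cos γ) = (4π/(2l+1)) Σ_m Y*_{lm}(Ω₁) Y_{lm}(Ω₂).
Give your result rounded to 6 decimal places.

Summing Y*_{l m}(θ₁,φ₁)·Y_{l m}(θ₂,φ₂) over m ∈ [−4, 4]; prefactor 4π/(2·4+1) = 1.396263:
  [-4]  conj(Y_{4,-4})(Ω₁) = +0.042521-0.179626i ; Y_{4,-4}(Ω₂) = +0.002481-0.011051i ; Δ = -0.001880-0.000915i
  [-3]  conj(Y_{4,-3})(Ω₁) = +0.326112+0.207663i ; Y_{4,-3}(Ω₂) = -0.038887+0.062261i ; Δ = -0.025611+0.012229i
  [-2]  conj(Y_{4,-2})(Ω₁) = -0.250634+0.198231i ; Y_{4,-2}(Ω₂) = +0.203900-0.163207i ; Δ = -0.018752+0.081324i
  [-1]  conj(Y_{4,-1})(Ω₁) = +0.038706+0.111332i ; Y_{4,-1}(Ω₂) = -0.471318+0.165398i ; Δ = -0.036657-0.046071i
  [+0]  conj(Y_{4,0})(Ω₁) = -0.342187-0.000000i ; Y_{4,0}(Ω₂) = +0.264095+0.000000i ; Δ = -0.090370-0.000000i
  [+1]  conj(Y_{4,1})(Ω₁) = -0.038706+0.111332i ; Y_{4,1}(Ω₂) = +0.471318+0.165398i ; Δ = -0.036657+0.046071i
  [+2]  conj(Y_{4,2})(Ω₁) = -0.250634-0.198231i ; Y_{4,2}(Ω₂) = +0.203900+0.163207i ; Δ = -0.018752-0.081324i
  [+3]  conj(Y_{4,3})(Ω₁) = -0.326112+0.207663i ; Y_{4,3}(Ω₂) = +0.038887+0.062261i ; Δ = -0.025611-0.012229i
  [+4]  conj(Y_{4,4})(Ω₁) = +0.042521+0.179626i ; Y_{4,4}(Ω₂) = +0.002481+0.011051i ; Δ = -0.001880+0.000915i
Σ over m = -0.256168+0.000000i; ×(4π/9) → -0.357678+0.000000i. Real part: -0.357678

-0.357678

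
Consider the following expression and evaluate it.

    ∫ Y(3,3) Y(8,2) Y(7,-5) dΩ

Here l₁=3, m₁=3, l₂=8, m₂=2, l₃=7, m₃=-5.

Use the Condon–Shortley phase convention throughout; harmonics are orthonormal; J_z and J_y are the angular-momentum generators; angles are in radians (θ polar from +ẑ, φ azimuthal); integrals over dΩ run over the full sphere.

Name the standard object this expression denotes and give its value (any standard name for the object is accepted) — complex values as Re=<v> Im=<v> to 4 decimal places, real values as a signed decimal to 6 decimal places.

Gaunt coefficient, -0.069177

This is a Gaunt coefficient — the integral of a triple product of spherical harmonics over the sphere.
m-sum 0 ✓  L=18 even ✓  5≤7≤11 ✓
Π(2lᵢ+1) = 7×17×15 = 1785
triangle coeff Δ(3,8,7) = 1/5290740
Σ_t [1,3]: t=1:−1/7257600 t=2:+1/2073600 t=3:−1/7257600 = 1/4838400
(3j)²=252/20995 [(3 8 7; 0 0 0)], sign=-1
Σ_t [0,0]: t=0:+1/348364800 = 1/348364800
(3j)²=165/58786 [(3 8 7; 3 2 -5)], sign=+1
⇒ 4πI² = 62370/1037153
I = (-1)√(62370/1037153/(4π)) = -0.06917697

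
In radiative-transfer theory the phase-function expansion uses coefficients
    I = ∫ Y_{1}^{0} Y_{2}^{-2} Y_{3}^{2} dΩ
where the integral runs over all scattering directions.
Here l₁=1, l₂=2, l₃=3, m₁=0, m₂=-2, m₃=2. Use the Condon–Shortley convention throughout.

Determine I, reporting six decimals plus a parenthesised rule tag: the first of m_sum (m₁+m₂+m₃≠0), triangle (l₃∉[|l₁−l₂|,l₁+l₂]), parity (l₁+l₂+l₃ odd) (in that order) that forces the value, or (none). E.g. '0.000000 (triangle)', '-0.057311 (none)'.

0.184674 (none)

Rules hold: Σm=0, L=6 even, 1≤3≤3.
N = 3·5·7 = 105
Δ = 0!·2!·4!/7! = 1/105
Racah Σ t=0..0: t=0:+1/4 = 1/4
⇒ 3j(1 2 3; 0 0 0)² = 3/35, sgn -1
Racah Σ t=0..0: t=0:+1/24 = 1/24
⇒ 3j(1 2 3; 0 -2 2)² = 1/21, sgn -1
4πI² = N·(3j₀)²·(3jₘ)² = 3/7
I = +1·√(0.428571/4π) = 0.18467439
No selection rule forces the value: the integral is nonzero (none).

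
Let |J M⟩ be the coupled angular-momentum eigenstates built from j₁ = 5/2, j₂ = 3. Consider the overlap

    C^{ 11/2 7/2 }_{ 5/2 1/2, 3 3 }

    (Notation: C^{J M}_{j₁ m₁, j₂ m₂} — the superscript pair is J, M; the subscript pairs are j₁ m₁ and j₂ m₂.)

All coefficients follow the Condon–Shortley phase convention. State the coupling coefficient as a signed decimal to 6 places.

+0.426401  (= +√(2/11))

triangle: 0!×5!×6!/12! = 86400/479001600
(j±m)!: 3!×2!×6!×0!×9!×2! = 6270566400
prefactor² = (2J+1)×Δ×N² = 149299200/11
  k=0: +1/(0!×0!×2!×6!×3!×0!) = 1/8640
Σ = 1/8640  ⇒  CG² = 149299200/11×(1/8640)² = 2/11
CG = +√(2/11) = +0.426401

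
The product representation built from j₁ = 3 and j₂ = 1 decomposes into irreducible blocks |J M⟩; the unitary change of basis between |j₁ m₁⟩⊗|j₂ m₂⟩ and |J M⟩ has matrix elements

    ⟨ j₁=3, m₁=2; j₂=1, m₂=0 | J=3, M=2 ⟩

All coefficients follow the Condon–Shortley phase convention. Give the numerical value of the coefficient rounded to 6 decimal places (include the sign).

+0.577350  (= +√(1/3))

√[7·1!5!1!/8! · 5!1!1!1!5!1!] = √(300)
  +(−1)^0/∏(0,1,1,1,4,0)! = 1/24  (running 1/24)
  +(−1)^1/∏(1,0,0,0,5,1)! = -1/120  (running 1/30)
⟨..|..⟩ = √(300)·(1/30) = +0.577350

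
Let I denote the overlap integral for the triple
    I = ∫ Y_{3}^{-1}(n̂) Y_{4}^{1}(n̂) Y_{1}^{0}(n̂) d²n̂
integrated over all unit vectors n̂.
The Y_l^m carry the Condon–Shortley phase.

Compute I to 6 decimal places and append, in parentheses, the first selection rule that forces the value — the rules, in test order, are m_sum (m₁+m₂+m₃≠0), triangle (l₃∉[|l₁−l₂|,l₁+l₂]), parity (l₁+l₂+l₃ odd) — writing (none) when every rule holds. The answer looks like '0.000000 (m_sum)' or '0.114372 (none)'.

Rules hold: Σm=0, L=8 even, 1≤1≤7.
N = 7·9·3 = 189
Δ = 6!·0!·2!/9! = 1/252
Racah Σ t=3..3: t=3:−1/36 = -1/36
⇒ 3j(3 4 1; 0 0 0)² = 4/63, sgn +1
Racah Σ t=4..4: t=4:+1/48 = 1/48
⇒ 3j(3 4 1; -1 1 0)² = 5/84, sgn -1
4πI² = N·(3j₀)²·(3jₘ)² = 5/7
I = -1·√(0.714286/4π) = -0.23841361
No selection rule forces the value: the integral is nonzero (none).

-0.238414 (none)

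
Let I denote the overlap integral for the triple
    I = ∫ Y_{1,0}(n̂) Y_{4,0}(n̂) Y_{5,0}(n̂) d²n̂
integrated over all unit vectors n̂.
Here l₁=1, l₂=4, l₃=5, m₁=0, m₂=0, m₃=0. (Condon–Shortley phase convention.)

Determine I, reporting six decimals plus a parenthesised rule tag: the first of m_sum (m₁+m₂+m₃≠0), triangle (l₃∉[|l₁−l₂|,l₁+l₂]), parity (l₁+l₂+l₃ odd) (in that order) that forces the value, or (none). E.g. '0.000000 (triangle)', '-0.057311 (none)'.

0.245532 (none)

Rules hold: Σm=0, L=10 even, 3≤5≤5.
N = 3·9·11 = 297
Δ = 0!·2!·8!/11! = 1/495
Racah Σ t=0..0: t=0:+1/576 = 1/576
⇒ 3j(1 4 5; 0 0 0)² = 5/99, sgn -1
(m-triple is (0,0,0) — same symbol as above.)
4πI² = N·(3j₀)²·(3jₘ)² = 25/33
I = +1·√(0.757576/4π) = 0.24553200
No selection rule forces the value: the integral is nonzero (none).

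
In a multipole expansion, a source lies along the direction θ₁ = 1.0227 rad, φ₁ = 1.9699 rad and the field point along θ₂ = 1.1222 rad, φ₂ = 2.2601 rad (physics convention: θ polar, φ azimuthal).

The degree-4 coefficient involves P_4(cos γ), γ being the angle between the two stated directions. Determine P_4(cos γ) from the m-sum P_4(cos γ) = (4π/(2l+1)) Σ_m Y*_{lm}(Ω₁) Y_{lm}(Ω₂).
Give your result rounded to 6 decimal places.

Addition theorem: P_4(cos γ) = (4π/9) Σ_m Y*_{lm}(Ω₁) Y_{lm}(Ω₂), m = −4…4:
  m=-4: Y*=-0.006016+0.234776i  Y=-0.270426-0.109387i  product +0.027308-0.062831i
  m=-3: Y*=+0.377570-0.147961i  Y=+0.349066-0.189390i  product +0.103774-0.123156i
  m=-2: Y*=-0.153183-0.157158i  Y=-0.016429+0.084426i  product +0.015785-0.010351i
  m=-1: Y*=+0.089891-0.213144i  Y=+0.197929+0.240156i  product +0.068980-0.020599i
  m=+0: Y*=-0.271356-0.000000i  Y=-0.148585+0.000000i  product +0.040319+0.000000i
  m=+1: Y*=-0.089891-0.213144i  Y=-0.197929+0.240156i  product +0.068980+0.020599i
  m=+2: Y*=-0.153183+0.157158i  Y=-0.016429-0.084426i  product +0.015785+0.010351i
  m=+3: Y*=-0.377570-0.147961i  Y=-0.349066-0.189390i  product +0.103774+0.123156i
  m=+4: Y*=-0.006016-0.234776i  Y=-0.270426+0.109387i  product +0.027308+0.062831i
Σ over m = +0.472014+0.000000i; ×(4π/9) → +0.659056+0.000000i. Real part: 0.659056

0.659056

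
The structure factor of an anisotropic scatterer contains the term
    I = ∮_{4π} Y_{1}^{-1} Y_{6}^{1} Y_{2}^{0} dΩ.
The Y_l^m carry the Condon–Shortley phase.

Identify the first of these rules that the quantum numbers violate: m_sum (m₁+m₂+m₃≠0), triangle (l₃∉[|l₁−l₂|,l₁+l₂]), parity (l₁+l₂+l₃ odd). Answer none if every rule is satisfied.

m₁+m₂+m₃ = -1 + 1 + 0 = 0  ✓
triangle: need |l₁−l₂| ≤ l₃ ≤ l₁+l₂ = [5,7]; l₃=2 is outside  ✗
parity: l₁+l₂+l₃ = 9 is odd

triangle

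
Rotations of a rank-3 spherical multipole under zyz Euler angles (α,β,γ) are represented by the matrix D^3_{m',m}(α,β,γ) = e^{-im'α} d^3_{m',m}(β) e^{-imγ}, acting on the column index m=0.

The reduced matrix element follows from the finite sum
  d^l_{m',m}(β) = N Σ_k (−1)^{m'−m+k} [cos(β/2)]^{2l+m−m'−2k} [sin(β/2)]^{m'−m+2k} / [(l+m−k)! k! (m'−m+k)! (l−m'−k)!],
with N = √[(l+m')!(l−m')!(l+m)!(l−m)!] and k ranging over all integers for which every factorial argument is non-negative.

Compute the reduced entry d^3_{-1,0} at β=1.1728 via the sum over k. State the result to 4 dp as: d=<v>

d=-0.0994

d^3_{-1,0}(β=1.1728) via the finite sum:
With c≡cos(β/2)=0.832938 and s≡sin(β/2)=0.553366, N=[2·24·6·6]^{1/2}=41.569219
k: max(0,(0)−(-1))=1 … min(3+(0),3−(-1))=3
  k=1: (−1)^0·41.5692/(12)·0.8329^5·0.5534^1 = +0.768541
  k=2: (−1)^1·41.5692/(4)·0.8329^3·0.5534^3 = -1.017625
  k=3: (−1)^2·41.5692/(12)·0.8329^1·0.5534^5 = +0.149715
d^3_{-1,0}(1.1728) = +0.768541 -1.017625 +0.149715 = -0.099369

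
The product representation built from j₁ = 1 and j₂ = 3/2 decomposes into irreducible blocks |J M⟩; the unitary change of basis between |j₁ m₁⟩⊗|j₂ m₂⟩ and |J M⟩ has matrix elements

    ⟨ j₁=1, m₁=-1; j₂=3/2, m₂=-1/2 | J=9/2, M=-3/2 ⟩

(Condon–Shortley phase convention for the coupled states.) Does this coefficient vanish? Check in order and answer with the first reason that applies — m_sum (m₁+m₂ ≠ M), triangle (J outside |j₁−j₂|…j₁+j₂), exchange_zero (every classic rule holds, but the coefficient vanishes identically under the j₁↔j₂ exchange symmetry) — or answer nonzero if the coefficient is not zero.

triangle

m-sum: m₁+m₂ = -1+(-1/2) = -3/2, M = -3/2  ✓
triangle: need |j₁−j₂| ≤ J ≤ j₁+j₂, i.e. J ∈ [1/2, 5/2]; J = 9/2 is outside ✗ ⇒ coefficient is 0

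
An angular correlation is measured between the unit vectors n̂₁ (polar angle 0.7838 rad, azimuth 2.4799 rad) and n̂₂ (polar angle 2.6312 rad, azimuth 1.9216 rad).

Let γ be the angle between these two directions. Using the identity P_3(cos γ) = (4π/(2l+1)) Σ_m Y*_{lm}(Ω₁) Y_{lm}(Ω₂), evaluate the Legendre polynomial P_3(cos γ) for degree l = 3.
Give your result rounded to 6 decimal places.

0.402003

Summing Y*_{l m}(θ₁,φ₁)·Y_{l m}(θ₂,φ₂) over m ∈ [−3, 3]; prefactor 4π/(2·3+1) = 1.795196:
  m=-3: (0.05909 + 0.13439j) × (0.04225 + 0.02410j) = -0.00074 + 0.00710j  (running Σ = -0.00074 + 0.00710j)
  m=-2: (0.08834 - 0.34976j) × (0.16255 - 0.13736j) = -0.03368 - 0.06899j  (running Σ = -0.03443 - 0.06189j)
  m=-1: (-0.27145 + 0.21141j) × (-0.15228 - 0.41614j) = 0.12931 + 0.08077j  (running Σ = 0.09489 + 0.01888j)
  m=0: (-0.13004 + 0.00000j) × (-0.26269 + 0.00000j) = 0.03416 + 0.00000j  (running Σ = 0.12905 + 0.01888j)
  m=1: (0.27145 + 0.21141j) × (0.15228 - 0.41614j) = 0.12931 - 0.08077j  (running Σ = 0.25836 - 0.06189j)
  m=2: (0.08834 + 0.34976j) × (0.16255 + 0.13736j) = -0.03368 + 0.06899j  (running Σ = 0.22467 + 0.00710j)
  m=3: (-0.05909 + 0.13439j) × (-0.04225 + 0.02410j) = -0.00074 - 0.00710j  (running Σ = 0.22393 + 0.00000j)
Σ over m = 0.22393 + 0.00000j; ×(4π/7) → 0.40200 + 0.00000j. Real part: 0.402003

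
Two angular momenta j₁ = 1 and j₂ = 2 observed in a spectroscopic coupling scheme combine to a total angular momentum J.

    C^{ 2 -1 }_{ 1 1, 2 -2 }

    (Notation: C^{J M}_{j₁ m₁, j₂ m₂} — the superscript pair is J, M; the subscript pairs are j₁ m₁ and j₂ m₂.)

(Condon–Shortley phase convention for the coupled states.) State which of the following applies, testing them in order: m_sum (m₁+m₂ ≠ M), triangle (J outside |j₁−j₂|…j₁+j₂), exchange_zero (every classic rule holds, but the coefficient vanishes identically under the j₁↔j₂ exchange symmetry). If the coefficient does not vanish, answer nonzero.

m-sum: m₁+m₂ = 1+(-2) = -1, M = -1  ✓
triangle: |j₁−j₂| = 1 ≤ J = 2 ≤ j₁+j₂ = 3  ✓
exchange: j₁≠j₂ or m₁≠m₂ — the exchange symmetry imposes no constraint here
value check: CG = +√(1/3) = +0.577350 ≠ 0

nonzero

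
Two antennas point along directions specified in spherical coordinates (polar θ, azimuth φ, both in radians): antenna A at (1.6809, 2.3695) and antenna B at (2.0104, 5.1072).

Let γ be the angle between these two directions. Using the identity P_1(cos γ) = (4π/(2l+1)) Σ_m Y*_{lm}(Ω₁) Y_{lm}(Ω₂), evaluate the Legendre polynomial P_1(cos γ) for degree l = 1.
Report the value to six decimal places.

Addition theorem: P_1(cos γ) = (4π/3) Σ_m Y*_{lm}(Ω₁) Y_{lm}(Ω₂), m = −1…1:
  term(m=-1) = (-0.098724, -0.042194)   from Y*(Ω₁)=(-0.246031, 0.239570), Y(Ω₂)=(0.120254, 0.288593)
  term(m=+0) = (0.011164, 0.000000)   from Y*(Ω₁)=(-0.053688, -0.000000), Y(Ω₂)=(-0.207940, 0.000000)
  term(m=+1) = (-0.098724, 0.042194)   from Y*(Ω₁)=(0.246031, 0.239570), Y(Ω₂)=(-0.120254, 0.288593)
Σ over m = (-0.186285, 0.000000); ×(4π/3) → (-0.780307, 0.000000). Real part: -0.780307

-0.780307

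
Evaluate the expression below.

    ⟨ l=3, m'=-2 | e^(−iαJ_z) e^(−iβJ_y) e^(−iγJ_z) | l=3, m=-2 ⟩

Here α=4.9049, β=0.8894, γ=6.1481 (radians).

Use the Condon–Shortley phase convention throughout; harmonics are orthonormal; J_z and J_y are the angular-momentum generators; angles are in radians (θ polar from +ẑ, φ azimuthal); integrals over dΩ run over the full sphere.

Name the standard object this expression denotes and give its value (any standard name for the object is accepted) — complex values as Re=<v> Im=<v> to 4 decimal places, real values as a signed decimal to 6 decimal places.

Wigner D-matrix element, Re=0.0728 Im=0.0084

This is a Wigner D-matrix element — the rotation-matrix element ⟨l m'| R(α,β,γ) |l m⟩ in the angular-momentum basis.
Split into d^3_{-2,-2}(β=0.8894) × two z-phases.
c=cos(0.889400/2)=0.902740, s=sin(0.889400/2)=0.430187; N=√[1·120·1·120]=120.000000
The bounds max(0,m−m')=0 and min(l+m,l−m')=1 give 2 terms
  k=0: (−1)^0·120.0000/(120)·0.9027^6·0.4302^0 = +0.541222
  k=1: (−1)^1·120.0000/(24)·0.9027^4·0.4302^2 = -0.614519
d^3_{-2,-2}(0.8894) = +0.541222 -0.614519 = -0.073297
Phases: e^{-i·(-2)·4.9049}=-0.926790-0.375580i, e^{-i·(-2)·6.1481}=+0.963725-0.266896i ⇒ D=+0.072814+0.008400i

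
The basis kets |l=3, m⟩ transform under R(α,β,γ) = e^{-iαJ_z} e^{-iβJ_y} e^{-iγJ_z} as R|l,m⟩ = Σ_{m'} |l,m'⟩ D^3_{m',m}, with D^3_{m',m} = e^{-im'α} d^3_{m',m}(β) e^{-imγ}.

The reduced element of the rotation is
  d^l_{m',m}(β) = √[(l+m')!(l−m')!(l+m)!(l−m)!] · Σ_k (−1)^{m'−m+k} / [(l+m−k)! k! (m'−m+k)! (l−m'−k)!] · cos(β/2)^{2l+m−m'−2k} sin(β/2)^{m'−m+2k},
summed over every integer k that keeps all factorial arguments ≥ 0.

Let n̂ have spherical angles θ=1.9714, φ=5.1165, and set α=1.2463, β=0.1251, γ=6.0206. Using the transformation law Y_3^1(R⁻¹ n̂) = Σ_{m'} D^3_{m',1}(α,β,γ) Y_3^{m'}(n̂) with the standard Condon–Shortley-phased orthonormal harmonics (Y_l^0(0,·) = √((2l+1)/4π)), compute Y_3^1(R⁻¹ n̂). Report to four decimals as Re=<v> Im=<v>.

Need the full column D^3_{m',1} for m'=−3..3 at α=1.2463, β=0.1251, γ=6.0206.
cos(β/2)=0.998044, sin(β/2)=0.062509
d^3_{-3,1}: single k=4 term ⇒ +0.000059;  D = -0.000038-0.000045i
d^3_{-2,1}: k∈[3..4] ⇒ +0.001536 -0.000003 = +0.001533;  D = -0.001420+0.000578i
d^3_{-1,1}: k∈[2..4] ⇒ +0.023262 -0.000122 +0.000000 = +0.023140;  D = +0.001432+0.023096i
d^3_{0,1}: k∈[1..3] ⇒ +0.214429 -0.002523 +0.000003 = +0.211909;  D = +0.204645+0.055007i
d^3_{1,1}: k∈[0..2] ⇒ +0.988324 -0.031015 +0.000091 = +0.957399;  D = +0.530336-0.797093i
d^3_{2,1}: k∈[0..1] ⇒ -0.195746 +0.001536 = -0.194210;  D = +0.118954+0.153518i
d^3_{3,1}: single k=0 term ⇒ +0.015015;  D = -0.014182+0.004933i
Y_3^{m'}(θ=1.9714,φ=5.1165) and Σ D·Y over m':
  (-0.0000-0.0000i)·(-0.3051-0.1143i)  (-0.0014+0.0006i)·(+0.2334-0.2443i)  (+0.0014+0.0231i)·(-0.0280-0.0656i)  (+0.2046+0.0550i)·(+0.3259+0.0000i)  (+0.5303-0.7971i)·(+0.0280-0.0656i)  (+0.1190+0.1535i)·(+0.2334+0.2443i)  (-0.0142+0.0049i)·(+0.3051-0.1143i)
Y_3^1(R⁻¹ n̂) = +0.017096+0.028599i

Re=0.0171 Im=0.0286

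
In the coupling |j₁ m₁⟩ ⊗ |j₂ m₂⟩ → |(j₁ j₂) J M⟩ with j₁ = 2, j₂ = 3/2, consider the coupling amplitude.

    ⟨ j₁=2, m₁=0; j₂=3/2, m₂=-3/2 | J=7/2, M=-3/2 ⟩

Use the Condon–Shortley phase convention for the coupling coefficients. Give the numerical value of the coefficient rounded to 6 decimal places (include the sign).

+√(2/7) = +0.534522

j₁+j₂−J=0  J+j₁−j₂=4  J−j₁+j₂=3  j₁+j₂+J+1=8
(j₁±m₁, j₂±m₂, J±M) = (2,2,0,3,2,5)
P² = 1152/7
sum k=0..0:
  [0] +1/24 = 1/24
S = 1/24
C² = P²·S² = 2/7 ; C = +0.534522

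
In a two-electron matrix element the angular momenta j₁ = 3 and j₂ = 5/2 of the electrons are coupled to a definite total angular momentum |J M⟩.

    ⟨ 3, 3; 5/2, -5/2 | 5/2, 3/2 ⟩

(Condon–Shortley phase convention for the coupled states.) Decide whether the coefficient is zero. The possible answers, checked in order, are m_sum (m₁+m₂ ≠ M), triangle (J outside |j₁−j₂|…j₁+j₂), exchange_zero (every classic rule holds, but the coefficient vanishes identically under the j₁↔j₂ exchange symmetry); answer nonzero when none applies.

m_sum

m-sum: m₁+m₂ = 3+(-5/2) = 1/2, M = 3/2  ✗ ⇒ coefficient is 0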